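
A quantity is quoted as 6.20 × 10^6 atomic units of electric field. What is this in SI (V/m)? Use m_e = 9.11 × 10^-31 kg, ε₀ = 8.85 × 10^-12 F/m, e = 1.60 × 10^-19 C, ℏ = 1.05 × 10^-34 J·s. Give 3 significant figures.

3.23 × 10^18 V/m

One atomic unit of electric field: E_au = E_h/(e a₀) = m_e²e⁵/((4πε₀)³ℏ⁴) = 5.20 × 10^11 V/m.
6.20 × 10^6 × 5.20 × 10^11 V/m = 3.23 × 10^18 V/m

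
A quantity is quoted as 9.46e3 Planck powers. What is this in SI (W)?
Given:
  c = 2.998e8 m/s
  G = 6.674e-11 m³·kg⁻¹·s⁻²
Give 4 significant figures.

One Planck power: P_P = c⁵/G = 3.629e52 W.
9.46e3 × 3.629e52 W = 3.433e56 W

3.433e56 W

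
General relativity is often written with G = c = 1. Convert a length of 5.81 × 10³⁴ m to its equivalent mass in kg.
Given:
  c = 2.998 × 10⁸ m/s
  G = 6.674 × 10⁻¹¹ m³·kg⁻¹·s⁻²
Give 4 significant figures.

7.824 × 10⁶¹ kg

Length → mass via c²/G.
5.81 × 10³⁴ m × (c²/G) = 7.824 × 10⁶¹ kg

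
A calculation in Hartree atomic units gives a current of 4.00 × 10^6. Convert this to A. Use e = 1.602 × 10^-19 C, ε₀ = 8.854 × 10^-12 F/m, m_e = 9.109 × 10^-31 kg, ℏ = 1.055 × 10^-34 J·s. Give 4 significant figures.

2.645 × 10^4 A

One atomic unit of electric current: I_au = e E_h/ℏ = m_e e⁵/((4πε₀)²ℏ³) = 6.612 × 10^-3 A.
4.00 × 10^6 × 6.612 × 10^-3 A = 2.645 × 10^4 A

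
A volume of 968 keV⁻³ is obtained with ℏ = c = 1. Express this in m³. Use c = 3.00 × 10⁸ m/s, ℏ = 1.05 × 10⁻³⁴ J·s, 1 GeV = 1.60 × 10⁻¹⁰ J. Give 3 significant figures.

7.39 × 10⁻²⁷ m³

Volume is [L]³ = [E]⁻³·(ℏc)³.
1 GeV⁻³ → (ℏc)³ × (1 GeV in J)⁻³ = 7.63 × 10⁻⁴⁸ m³.
Convert the energy scale: 968 keV⁻³ = 9.68 × 10²⁰ GeV⁻³.
Result: 9.68 × 10²⁰ × 7.63 × 10⁻⁴⁸ = 7.39 × 10⁻²⁷ m³.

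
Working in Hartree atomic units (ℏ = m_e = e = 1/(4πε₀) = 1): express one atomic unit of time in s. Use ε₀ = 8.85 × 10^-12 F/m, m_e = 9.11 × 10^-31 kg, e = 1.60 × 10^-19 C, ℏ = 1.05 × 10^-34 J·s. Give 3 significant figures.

2.40 × 10^-17 s

The unique combination of the constants set to 1 with dimensions of time is τ_au = (4πε₀)²ℏ³/(m_e e⁴).
E_h = 4.38 × 10^-18 J
ℏ/E_h = 2.40 × 10^-17 s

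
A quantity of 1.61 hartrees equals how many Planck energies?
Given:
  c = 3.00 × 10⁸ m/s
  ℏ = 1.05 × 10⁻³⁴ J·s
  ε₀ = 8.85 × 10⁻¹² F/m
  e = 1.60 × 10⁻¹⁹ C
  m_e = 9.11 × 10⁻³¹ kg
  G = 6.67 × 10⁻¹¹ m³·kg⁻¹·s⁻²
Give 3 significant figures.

hartree: E_h = m_e e⁴/(4πε₀ℏ)² = 4.38 × 10⁻¹⁸ J
Planck energy: E_P = √(ℏc⁵/G) = 1.96 × 10⁹ J
1.61 × 4.38 × 10⁻¹⁸ / 1.96 × 10⁹ = 3.60 × 10⁻²⁷

3.60 × 10⁻²⁷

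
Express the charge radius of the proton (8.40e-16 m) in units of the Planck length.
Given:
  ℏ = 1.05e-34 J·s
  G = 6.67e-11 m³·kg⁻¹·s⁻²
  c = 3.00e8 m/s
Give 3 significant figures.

5.22e19

Planck length: ℓ_P = √(ℏG/c³) = 1.61e-35 m.
8.40e-16 / 1.61e-35 = 5.22e19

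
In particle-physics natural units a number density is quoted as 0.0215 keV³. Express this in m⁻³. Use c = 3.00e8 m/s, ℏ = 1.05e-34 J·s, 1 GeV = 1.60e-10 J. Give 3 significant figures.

2.82e27 m⁻³

Number density is [L]⁻³ = [E]³/(ℏc)³.
1 GeV³ → 1/(ℏc)³ × (1 GeV in J)³ = 1.31e47 m⁻³.
Convert the energy scale: 0.0215 keV³ = 2.15e-20 GeV³.
Result: 2.15e-20 × 1.31e47 = 2.82e27 m⁻³.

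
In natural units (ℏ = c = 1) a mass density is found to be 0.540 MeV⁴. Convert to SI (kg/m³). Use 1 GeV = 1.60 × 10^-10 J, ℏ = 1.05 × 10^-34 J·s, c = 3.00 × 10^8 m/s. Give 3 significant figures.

1.26 × 10^8 kg/m³

Mass density is [E]/(c²[L]³) = [E]⁴/(ℏ³c⁵).
1 GeV⁴ → 1/(ℏ³c⁵) × (1 GeV in J)⁴ = 2.33 × 10^20 kg/m³.
Convert the energy scale: 0.540 MeV⁴ = 5.40 × 10^-13 GeV⁴.
Result: 5.40 × 10^-13 × 2.33 × 10^20 = 1.26 × 10^8 kg/m³.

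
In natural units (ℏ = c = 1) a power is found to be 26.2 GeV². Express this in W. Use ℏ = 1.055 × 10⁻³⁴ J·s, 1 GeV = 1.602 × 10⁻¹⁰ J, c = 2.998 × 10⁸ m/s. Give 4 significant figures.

6.373 × 10¹⁵ W

Power is [E]/[T] = [E]²/ℏ.
1 GeV² → 1/ℏ × (1 GeV in J)² = 2.433 × 10¹⁴ W.
Result: 26.2 × 2.433 × 10¹⁴ = 6.373 × 10¹⁵ W.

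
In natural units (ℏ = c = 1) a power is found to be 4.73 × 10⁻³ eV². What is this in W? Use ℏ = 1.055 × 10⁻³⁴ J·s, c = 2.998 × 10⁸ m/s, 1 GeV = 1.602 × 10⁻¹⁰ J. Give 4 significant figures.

Power is [E]/[T] = [E]²/ℏ.
1 GeV² → 1/ℏ × (1 GeV in J)² = 2.433 × 10¹⁴ W.
Convert the energy scale: 4.73 × 10⁻³ eV² = 4.73 × 10⁻²¹ GeV².
Result: 4.73 × 10⁻²¹ × 2.433 × 10¹⁴ = 1.151 × 10⁻⁶ W.

1.151 × 10⁻⁶ W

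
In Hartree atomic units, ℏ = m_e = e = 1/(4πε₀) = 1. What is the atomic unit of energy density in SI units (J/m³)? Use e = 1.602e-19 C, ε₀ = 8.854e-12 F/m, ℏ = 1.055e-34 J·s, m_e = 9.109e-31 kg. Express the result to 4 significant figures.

The unique combination of the constants set to 1 with dimensions of energy density is u_au = E_h/a₀³ = m_e⁴e¹⁰/((4πε₀)⁵ℏ⁸).
E_h = 4.354e-18 J
a₀ = 5.297e-11 m
E_h/a₀³ = 2.929e13 J/m³

2.929e13 J/m³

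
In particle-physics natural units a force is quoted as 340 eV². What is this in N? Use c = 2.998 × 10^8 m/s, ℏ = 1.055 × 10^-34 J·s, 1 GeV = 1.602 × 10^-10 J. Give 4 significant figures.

Force is [E]/[L] = [E]²/(ℏc); restore (ℏc)⁻¹.
1 GeV² → 1/(ℏc) × (1 GeV in J)² = 8.114 × 10^5 N.
Convert the energy scale: 340 eV² = 3.40 × 10^-16 GeV².
Result: 3.40 × 10^-16 × 8.114 × 10^5 = 2.759 × 10^-10 N.

2.759 × 10^-10 N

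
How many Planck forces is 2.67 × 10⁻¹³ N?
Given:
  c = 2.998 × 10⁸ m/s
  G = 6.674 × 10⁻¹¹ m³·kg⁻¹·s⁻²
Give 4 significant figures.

2.206 × 10⁻⁵⁷

Planck force: F_P = c⁴/G = 1.210 × 10⁴⁴ N.
2.67 × 10⁻¹³ / 1.210 × 10⁴⁴ = 2.206 × 10⁻⁵⁷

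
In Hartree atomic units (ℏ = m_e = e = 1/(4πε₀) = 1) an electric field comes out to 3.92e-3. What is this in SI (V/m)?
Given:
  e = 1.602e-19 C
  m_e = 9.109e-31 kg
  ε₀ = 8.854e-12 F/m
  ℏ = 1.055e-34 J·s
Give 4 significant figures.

One atomic unit of electric field: E_au = E_h/(e a₀) = m_e²e⁵/((4πε₀)³ℏ⁴) = 5.131e11 V/m.
3.92e-3 × 5.131e11 V/m = 2.011e9 V/m

2.011e9 V/m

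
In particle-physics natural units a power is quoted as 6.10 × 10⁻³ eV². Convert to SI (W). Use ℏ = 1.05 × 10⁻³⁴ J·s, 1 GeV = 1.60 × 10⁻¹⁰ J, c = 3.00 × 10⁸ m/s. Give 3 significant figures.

Power is [E]/[T] = [E]²/ℏ.
1 GeV² → 1/ℏ × (1 GeV in J)² = 2.44 × 10¹⁴ W.
Convert the energy scale: 6.10 × 10⁻³ eV² = 6.10 × 10⁻²¹ GeV².
Result: 6.10 × 10⁻²¹ × 2.44 × 10¹⁴ = 1.49 × 10⁻⁶ W.

1.49 × 10⁻⁶ W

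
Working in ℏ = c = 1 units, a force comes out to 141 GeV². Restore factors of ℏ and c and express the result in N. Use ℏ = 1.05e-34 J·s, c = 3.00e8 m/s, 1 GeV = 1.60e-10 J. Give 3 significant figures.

1.15e8 N

Force is [E]/[L] = [E]²/(ℏc); restore (ℏc)⁻¹.
1 GeV² → 1/(ℏc) × (1 GeV in J)² = 8.13e5 N.
Result: 141 × 8.13e5 = 1.15e8 N.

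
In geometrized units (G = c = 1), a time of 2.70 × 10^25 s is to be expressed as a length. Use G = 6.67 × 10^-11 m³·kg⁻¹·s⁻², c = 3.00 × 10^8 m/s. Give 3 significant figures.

Time → length via c.
2.70 × 10^25 s × (c) = 8.10 × 10^33 m

8.10 × 10^33 m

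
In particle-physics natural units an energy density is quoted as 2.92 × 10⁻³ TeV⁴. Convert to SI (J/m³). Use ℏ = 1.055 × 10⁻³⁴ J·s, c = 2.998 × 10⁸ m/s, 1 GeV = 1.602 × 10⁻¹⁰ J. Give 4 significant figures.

6.078 × 10⁴⁶ J/m³

[E]/[L]³ = [E]⁴/(ℏc)³; restore (ℏc)⁻³.
1 GeV⁴ → 1/(ℏc)³ × (1 GeV in J)⁴ = 2.082 × 10³⁷ J/m³.
Convert the energy scale: 2.92 × 10⁻³ TeV⁴ = 2.92 × 10⁹ GeV⁴.
Result: 2.92 × 10⁹ × 2.082 × 10³⁷ = 6.078 × 10⁴⁶ J/m³.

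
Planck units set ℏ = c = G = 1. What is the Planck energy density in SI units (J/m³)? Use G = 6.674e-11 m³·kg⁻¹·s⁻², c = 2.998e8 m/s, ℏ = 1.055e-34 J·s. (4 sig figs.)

From ℏ = c = G = 1 the energy density scale is u_P = c⁷/(ℏG²).
  = 2.177e59 / 4.699e-55
  = 4.632e113 J/m³

4.632e113 J/m³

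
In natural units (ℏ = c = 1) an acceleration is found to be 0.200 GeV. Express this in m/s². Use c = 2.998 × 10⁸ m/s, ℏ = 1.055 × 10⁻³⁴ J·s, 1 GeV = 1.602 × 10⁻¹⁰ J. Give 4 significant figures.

9.105 × 10³¹ m/s²

Acceleration is [L]/[T]² = c·[E]/ℏ.
1 GeV → c/ℏ × (1 GeV in J) = 4.552 × 10³² m/s².
Result: 0.200 × 4.552 × 10³² = 9.105 × 10³¹ m/s².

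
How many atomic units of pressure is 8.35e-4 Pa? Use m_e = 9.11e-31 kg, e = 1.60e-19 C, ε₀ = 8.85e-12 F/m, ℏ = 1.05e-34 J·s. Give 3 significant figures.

2.77e-17

atomic unit of pressure: P_au = E_h/a₀³ = m_e⁴e¹⁰/((4πε₀)⁵ℏ⁸) = 3.01e13 Pa.
8.35e-4 / 3.01e13 = 2.77e-17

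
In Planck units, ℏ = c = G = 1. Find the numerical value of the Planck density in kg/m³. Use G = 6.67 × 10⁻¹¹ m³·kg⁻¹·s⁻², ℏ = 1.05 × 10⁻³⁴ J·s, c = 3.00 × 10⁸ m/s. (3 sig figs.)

The unique combination of the constants set to 1 with dimensions of density is ρ_P = c⁵/(ℏG²).
  = 2.43 × 10⁴² / 4.67 × 10⁻⁵⁵
  = 5.20 × 10⁹⁶ kg/m³

5.20 × 10⁹⁶ kg/m³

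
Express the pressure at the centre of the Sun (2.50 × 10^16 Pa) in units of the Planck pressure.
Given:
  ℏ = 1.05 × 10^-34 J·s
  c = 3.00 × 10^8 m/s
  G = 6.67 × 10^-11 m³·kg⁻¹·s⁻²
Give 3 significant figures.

Planck pressure: p_P = c⁷/(ℏG²) = 4.68 × 10^113 Pa.
2.50 × 10^16 / 4.68 × 10^113 = 5.34 × 10^-98

5.34 × 10^-98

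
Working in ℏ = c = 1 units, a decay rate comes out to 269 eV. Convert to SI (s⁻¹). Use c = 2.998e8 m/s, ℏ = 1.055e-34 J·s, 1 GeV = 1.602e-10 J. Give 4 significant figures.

A rate is [E]/ℏ; divide by ℏ.
1 GeV → 1/ℏ × (1 GeV in J) = 1.518e24 s⁻¹.
Convert the energy scale: 269 eV = 2.69e-7 GeV.
Result: 2.69e-7 × 1.518e24 = 4.085e17 s⁻¹.

4.085e17 s⁻¹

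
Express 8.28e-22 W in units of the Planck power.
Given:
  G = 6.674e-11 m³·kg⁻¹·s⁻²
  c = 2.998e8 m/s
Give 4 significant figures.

Planck power: P_P = c⁵/G = 3.629e52 W.
8.28e-22 / 3.629e52 = 2.282e-74

2.282e-74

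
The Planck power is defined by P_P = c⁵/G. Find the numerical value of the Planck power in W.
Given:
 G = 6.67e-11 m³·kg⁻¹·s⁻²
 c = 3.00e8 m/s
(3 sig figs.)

P_P = c⁵/G
  = 2.43e42 / 6.67e-11
  = 3.64e52 W

3.64e52 W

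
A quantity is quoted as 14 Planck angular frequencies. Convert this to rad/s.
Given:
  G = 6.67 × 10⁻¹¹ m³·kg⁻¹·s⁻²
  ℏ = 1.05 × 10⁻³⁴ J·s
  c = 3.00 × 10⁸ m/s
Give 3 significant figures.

2.61 × 10⁴⁴ rad/s

One Planck angular frequency: ω_P = √(c⁵/(ℏG)) = 1.86 × 10⁴³ rad/s.
14 × 1.86 × 10⁴³ rad/s = 2.61 × 10⁴⁴ rad/s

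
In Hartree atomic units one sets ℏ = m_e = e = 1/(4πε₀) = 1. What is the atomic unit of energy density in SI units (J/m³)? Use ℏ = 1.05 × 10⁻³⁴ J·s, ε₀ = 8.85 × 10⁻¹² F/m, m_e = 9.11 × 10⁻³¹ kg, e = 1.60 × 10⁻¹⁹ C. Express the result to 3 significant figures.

u_au = E_h/a₀³ = m_e⁴e¹⁰/((4πε₀)⁵ℏ⁸)
E_h = 4.38 × 10⁻¹⁸ J
a₀ = 5.26 × 10⁻¹¹ m
E_h/a₀³ = 3.01 × 10¹³ J/m³

3.01 × 10¹³ J/m³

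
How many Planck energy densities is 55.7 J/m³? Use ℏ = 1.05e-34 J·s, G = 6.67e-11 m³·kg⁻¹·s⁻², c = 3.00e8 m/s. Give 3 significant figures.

Planck energy density: u_P = c⁷/(ℏG²) = 4.68e113 J/m³.
55.7 / 4.68e113 = 1.19e-112

1.19e-112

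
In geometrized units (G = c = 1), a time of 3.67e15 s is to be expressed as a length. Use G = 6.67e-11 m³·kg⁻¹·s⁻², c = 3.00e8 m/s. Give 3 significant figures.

1.10e24 m

Time → length via c.
3.67e15 s × (c) = 1.10e24 m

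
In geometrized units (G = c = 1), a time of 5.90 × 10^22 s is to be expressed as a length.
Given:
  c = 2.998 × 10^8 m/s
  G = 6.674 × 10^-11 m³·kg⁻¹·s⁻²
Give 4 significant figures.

1.769 × 10^31 m

Time → length via c.
5.90 × 10^22 s × (c) = 1.769 × 10^31 m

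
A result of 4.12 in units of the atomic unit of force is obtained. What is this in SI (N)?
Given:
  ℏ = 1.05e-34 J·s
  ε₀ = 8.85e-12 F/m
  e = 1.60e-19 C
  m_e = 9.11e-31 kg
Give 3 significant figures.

3.43e-7 N

One atomic unit of force: F_au = E_h/a₀ = m_e²e⁶/((4πε₀)³ℏ⁴) = 8.33e-8 N.
4.12 × 8.33e-8 N = 3.43e-7 N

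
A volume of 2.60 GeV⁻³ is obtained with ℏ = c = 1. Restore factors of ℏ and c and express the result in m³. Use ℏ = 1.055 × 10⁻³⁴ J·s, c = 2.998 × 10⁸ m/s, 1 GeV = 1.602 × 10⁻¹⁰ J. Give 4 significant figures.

2.001 × 10⁻⁴⁷ m³

Volume is [L]³ = [E]⁻³·(ℏc)³.
1 GeV⁻³ → (ℏc)³ × (1 GeV in J)⁻³ = 7.696 × 10⁻⁴⁸ m³.
Result: 2.60 × 7.696 × 10⁻⁴⁸ = 2.001 × 10⁻⁴⁷ m³.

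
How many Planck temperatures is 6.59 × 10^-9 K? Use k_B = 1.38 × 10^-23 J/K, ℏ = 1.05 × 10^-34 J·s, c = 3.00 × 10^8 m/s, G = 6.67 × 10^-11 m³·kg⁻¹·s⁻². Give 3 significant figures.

4.65 × 10^-41

Planck temperature: T_P = √(ℏc⁵/G) / k_B = 1.42 × 10^32 K.
6.59 × 10^-9 / 1.42 × 10^32 = 4.65 × 10^-41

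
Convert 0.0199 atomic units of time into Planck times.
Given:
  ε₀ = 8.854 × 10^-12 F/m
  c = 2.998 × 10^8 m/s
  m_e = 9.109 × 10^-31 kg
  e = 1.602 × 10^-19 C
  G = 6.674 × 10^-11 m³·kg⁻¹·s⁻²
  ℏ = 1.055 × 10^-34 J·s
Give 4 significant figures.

8.942 × 10^24

atomic unit of time: τ_au = (4πε₀)²ℏ³/(m_e e⁴) = 2.423 × 10^-17 s
Planck time: t_P = √(ℏG/c⁵) = 5.392 × 10^-44 s
0.0199 × 2.423 × 10^-17 / 5.392 × 10^-44 = 8.942 × 10^24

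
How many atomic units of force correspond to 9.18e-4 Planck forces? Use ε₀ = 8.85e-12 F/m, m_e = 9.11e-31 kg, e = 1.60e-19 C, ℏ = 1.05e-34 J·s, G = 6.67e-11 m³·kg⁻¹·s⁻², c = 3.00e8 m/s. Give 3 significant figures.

1.34e48

Planck force: F_P = c⁴/G = 1.21e44 N
atomic unit of force: F_au = E_h/a₀ = m_e²e⁶/((4πε₀)³ℏ⁴) = 8.33e-8 N
9.18e-4 × 1.21e44 / 8.33e-8 = 1.34e48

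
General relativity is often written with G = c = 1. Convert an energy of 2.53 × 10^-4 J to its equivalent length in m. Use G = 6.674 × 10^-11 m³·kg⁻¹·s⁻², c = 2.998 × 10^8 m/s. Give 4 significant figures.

2.090 × 10^-48 m

Energy → length via G/c⁴.
2.53 × 10^-4 J × (G/c⁴) = 2.090 × 10^-48 m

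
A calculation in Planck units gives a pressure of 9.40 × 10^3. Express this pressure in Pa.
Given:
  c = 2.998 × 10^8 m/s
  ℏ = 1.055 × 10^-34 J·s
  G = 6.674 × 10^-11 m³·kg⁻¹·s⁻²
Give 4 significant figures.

One Planck pressure: p_P = c⁷/(ℏG²) = 4.632 × 10^113 Pa.
9.40 × 10^3 × 4.632 × 10^113 Pa = 4.354 × 10^117 Pa

4.354 × 10^117 Pa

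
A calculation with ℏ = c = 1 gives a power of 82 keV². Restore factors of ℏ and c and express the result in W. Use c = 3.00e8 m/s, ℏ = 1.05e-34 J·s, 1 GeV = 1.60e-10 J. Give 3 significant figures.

Power is [E]/[T] = [E]²/ℏ.
1 GeV² → 1/ℏ × (1 GeV in J)² = 2.44e14 W.
Convert the energy scale: 82 keV² = 8.20e-11 GeV².
Result: 8.20e-11 × 2.44e14 = 2.00e4 W.

2.00e4 W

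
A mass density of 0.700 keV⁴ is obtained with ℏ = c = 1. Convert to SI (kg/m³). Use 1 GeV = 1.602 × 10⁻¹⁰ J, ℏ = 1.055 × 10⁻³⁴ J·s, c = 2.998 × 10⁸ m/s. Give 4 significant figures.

Mass density is [E]/(c²[L]³) = [E]⁴/(ℏ³c⁵).
1 GeV⁴ → 1/(ℏ³c⁵) × (1 GeV in J)⁴ = 2.316 × 10²⁰ kg/m³.
Convert the energy scale: 0.700 keV⁴ = 7.00 × 10⁻²⁵ GeV⁴.
Result: 7.00 × 10⁻²⁵ × 2.316 × 10²⁰ = 1.621 × 10⁻⁴ kg/m³.

1.621 × 10⁻⁴ kg/m³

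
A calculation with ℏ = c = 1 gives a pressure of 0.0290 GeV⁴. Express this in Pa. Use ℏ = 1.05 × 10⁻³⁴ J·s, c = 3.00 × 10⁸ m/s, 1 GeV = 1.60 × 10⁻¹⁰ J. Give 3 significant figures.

6.08 × 10³⁵ Pa

Pressure is [E]/[L]³ = [E]⁴/(ℏc)³.
1 GeV⁴ → 1/(ℏc)³ × (1 GeV in J)⁴ = 2.10 × 10³⁷ Pa.
Result: 0.0290 × 2.10 × 10³⁷ = 6.08 × 10³⁵ Pa.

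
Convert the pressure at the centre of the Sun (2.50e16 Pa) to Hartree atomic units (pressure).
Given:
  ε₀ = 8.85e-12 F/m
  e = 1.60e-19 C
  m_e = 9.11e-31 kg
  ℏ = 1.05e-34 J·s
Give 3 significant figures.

atomic unit of pressure: P_au = E_h/a₀³ = m_e⁴e¹⁰/((4πε₀)⁵ℏ⁸) = 3.01e13 Pa.
2.50e16 / 3.01e13 = 830

830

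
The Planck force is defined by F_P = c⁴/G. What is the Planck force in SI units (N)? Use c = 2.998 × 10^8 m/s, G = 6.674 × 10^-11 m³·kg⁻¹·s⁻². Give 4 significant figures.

F_P = c⁴/G
  = 8.078 × 10^33 / 6.674 × 10^-11
  = 1.210 × 10^44 N

1.210 × 10^44 N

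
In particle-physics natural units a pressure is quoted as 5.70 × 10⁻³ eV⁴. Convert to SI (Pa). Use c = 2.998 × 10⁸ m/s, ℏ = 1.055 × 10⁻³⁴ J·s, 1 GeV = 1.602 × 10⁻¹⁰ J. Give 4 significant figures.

Pressure is [E]/[L]³ = [E]⁴/(ℏc)³.
1 GeV⁴ → 1/(ℏc)³ × (1 GeV in J)⁴ = 2.082 × 10³⁷ Pa.
Convert the energy scale: 5.70 × 10⁻³ eV⁴ = 5.70 × 10⁻³⁹ GeV⁴.
Result: 5.70 × 10⁻³⁹ × 2.082 × 10³⁷ = 0.1187 Pa.

0.1187 Pa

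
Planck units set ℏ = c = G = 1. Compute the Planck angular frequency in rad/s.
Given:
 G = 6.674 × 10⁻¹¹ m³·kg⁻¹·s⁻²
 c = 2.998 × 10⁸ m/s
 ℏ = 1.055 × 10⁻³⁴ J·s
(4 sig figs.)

1.855 × 10⁴³ rad/s

Dimensional analysis gives ω_P = √(c⁵/(ℏG)).
  = √(3.440 × 10⁸⁶)
  = 1.855 × 10⁴³ rad/s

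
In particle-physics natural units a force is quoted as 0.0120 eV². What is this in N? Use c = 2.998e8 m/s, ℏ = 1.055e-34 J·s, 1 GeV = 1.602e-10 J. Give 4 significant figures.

Force is [E]/[L] = [E]²/(ℏc); restore (ℏc)⁻¹.
1 GeV² → 1/(ℏc) × (1 GeV in J)² = 8.114e5 N.
Convert the energy scale: 0.0120 eV² = 1.20e-20 GeV².
Result: 1.20e-20 × 8.114e5 = 9.737e-15 N.

9.737e-15 N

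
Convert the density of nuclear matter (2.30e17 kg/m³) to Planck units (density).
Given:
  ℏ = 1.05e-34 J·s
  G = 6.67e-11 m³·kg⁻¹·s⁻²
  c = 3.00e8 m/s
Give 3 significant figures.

Planck density: ρ_P = c⁵/(ℏG²) = 5.20e96 kg/m³.
2.30e17 / 5.20e96 = 4.42e-80

4.42e-80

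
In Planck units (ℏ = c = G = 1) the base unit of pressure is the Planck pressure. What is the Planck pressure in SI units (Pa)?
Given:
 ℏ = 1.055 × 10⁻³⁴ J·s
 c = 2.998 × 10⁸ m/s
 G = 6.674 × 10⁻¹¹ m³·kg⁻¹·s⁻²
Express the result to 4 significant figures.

4.632 × 10¹¹³ Pa

p_P = c⁷/(ℏG²)
  = 2.177 × 10⁵⁹ / 4.699 × 10⁻⁵⁵
  = 4.632 × 10¹¹³ Pa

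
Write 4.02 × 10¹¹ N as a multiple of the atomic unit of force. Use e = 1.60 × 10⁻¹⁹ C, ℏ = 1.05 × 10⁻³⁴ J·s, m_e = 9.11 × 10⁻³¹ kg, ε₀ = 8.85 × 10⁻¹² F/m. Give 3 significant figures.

atomic unit of force: F_au = E_h/a₀ = m_e²e⁶/((4πε₀)³ℏ⁴) = 8.33 × 10⁻⁸ N.
4.02 × 10¹¹ / 8.33 × 10⁻⁸ = 4.83 × 10¹⁸

4.83 × 10¹⁸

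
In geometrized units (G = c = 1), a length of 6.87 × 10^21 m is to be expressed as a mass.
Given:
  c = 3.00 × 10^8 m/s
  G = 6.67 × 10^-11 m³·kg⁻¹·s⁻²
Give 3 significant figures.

Length → mass via c²/G.
6.87 × 10^21 m × (c²/G) = 9.27 × 10^48 kg

9.27 × 10^48 kg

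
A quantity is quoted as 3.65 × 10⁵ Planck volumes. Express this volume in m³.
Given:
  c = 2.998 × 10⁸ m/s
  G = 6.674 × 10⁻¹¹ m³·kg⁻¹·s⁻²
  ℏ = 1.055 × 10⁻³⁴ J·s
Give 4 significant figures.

1.542 × 10⁻⁹⁹ m³

One Planck volume: V_P = (ℏG/c³)^(3/2) = 4.224 × 10⁻¹⁰⁵ m³.
3.65 × 10⁵ × 4.224 × 10⁻¹⁰⁵ m³ = 1.542 × 10⁻⁹⁹ m³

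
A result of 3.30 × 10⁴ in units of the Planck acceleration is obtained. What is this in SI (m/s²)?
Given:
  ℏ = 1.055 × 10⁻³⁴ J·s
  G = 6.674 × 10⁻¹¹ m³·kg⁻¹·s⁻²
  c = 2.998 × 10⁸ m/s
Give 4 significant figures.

One Planck acceleration: a_P = √(c⁷/(ℏG)) = 5.560 × 10⁵¹ m/s².
3.30 × 10⁴ × 5.560 × 10⁵¹ m/s² = 1.835 × 10⁵⁶ m/s²

1.835 × 10⁵⁶ m/s²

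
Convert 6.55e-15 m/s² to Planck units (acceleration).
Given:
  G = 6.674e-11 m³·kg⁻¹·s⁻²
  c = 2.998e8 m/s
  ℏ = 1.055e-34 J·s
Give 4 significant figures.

1.178e-66

Planck acceleration: a_P = √(c⁷/(ℏG)) = 5.560e51 m/s².
6.55e-15 / 5.560e51 = 1.178e-66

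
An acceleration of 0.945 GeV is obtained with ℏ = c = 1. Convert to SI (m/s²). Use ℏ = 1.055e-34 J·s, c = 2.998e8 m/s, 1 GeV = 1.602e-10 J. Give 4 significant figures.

4.302e32 m/s²

Acceleration is [L]/[T]² = c·[E]/ℏ.
1 GeV → c/ℏ × (1 GeV in J) = 4.552e32 m/s².
Result: 0.945 × 4.552e32 = 4.302e32 m/s².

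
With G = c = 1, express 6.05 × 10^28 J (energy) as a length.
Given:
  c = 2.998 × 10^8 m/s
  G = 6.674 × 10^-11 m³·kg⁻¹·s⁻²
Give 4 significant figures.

Energy → length via G/c⁴.
6.05 × 10^28 J × (G/c⁴) = 4.998 × 10^-16 m

4.998 × 10^-16 m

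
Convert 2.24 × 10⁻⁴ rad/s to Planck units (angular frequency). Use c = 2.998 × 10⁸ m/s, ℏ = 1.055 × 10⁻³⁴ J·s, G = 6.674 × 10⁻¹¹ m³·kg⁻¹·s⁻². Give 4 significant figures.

Planck angular frequency: ω_P = √(c⁵/(ℏG)) = 1.855 × 10⁴³ rad/s.
2.24 × 10⁻⁴ / 1.855 × 10⁴³ = 1.208 × 10⁻⁴⁷

1.208 × 10⁻⁴⁷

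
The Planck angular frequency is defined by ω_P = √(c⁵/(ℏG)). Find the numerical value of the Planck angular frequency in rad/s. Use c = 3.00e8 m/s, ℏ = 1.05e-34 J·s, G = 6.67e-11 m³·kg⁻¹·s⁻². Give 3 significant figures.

ω_P = √(c⁵/(ℏG))
  = √(3.47e86)
  = 1.86e43 rad/s

1.86e43 rad/s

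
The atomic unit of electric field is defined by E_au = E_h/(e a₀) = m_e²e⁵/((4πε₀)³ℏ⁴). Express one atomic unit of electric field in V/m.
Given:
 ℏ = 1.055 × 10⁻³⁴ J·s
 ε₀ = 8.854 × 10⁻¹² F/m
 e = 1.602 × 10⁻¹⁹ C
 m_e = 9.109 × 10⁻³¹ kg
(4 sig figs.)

E_au = E_h/(e a₀) = m_e²e⁵/((4πε₀)³ℏ⁴)
E_h = 4.354 × 10⁻¹⁸ J
a₀ = 5.297 × 10⁻¹¹ m
E_h/(e·a₀) = 5.131 × 10¹¹ V/m

5.131 × 10¹¹ V/m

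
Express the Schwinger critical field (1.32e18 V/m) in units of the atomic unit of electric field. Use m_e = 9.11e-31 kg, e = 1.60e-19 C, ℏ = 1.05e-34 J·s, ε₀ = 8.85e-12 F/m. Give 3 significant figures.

2.54e6

atomic unit of electric field: E_au = E_h/(e a₀) = m_e²e⁵/((4πε₀)³ℏ⁴) = 5.20e11 V/m.
1.32e18 / 5.20e11 = 2.54e6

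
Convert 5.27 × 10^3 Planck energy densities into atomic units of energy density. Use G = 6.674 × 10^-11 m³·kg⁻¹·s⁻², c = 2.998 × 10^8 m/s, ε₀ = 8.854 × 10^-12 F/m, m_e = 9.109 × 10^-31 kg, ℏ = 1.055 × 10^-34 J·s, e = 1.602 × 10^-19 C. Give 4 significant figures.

Planck energy density: u_P = c⁷/(ℏG²) = 4.632 × 10^113 J/m³
atomic unit of energy density: u_au = E_h/a₀³ = m_e⁴e¹⁰/((4πε₀)⁵ℏ⁸) = 2.929 × 10^13 J/m³
5.27 × 10^3 × 4.632 × 10^113 / 2.929 × 10^13 = 8.334 × 10^103

8.334 × 10^103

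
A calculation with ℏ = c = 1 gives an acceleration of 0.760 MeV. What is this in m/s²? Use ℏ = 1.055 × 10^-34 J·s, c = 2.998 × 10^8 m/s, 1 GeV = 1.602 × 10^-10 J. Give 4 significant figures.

3.460 × 10^29 m/s²

Acceleration is [L]/[T]² = c·[E]/ℏ.
1 GeV → c/ℏ × (1 GeV in J) = 4.552 × 10^32 m/s².
Convert the energy scale: 0.760 MeV = 7.60 × 10^-4 GeV.
Result: 7.60 × 10^-4 × 4.552 × 10^32 = 3.460 × 10^29 m/s².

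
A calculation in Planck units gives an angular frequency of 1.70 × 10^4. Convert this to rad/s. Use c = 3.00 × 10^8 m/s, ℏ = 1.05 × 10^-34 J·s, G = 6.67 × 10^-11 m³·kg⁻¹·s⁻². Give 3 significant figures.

One Planck angular frequency: ω_P = √(c⁵/(ℏG)) = 1.86 × 10^43 rad/s.
1.70 × 10^4 × 1.86 × 10^43 rad/s = 3.17 × 10^47 rad/s

3.17 × 10^47 rad/s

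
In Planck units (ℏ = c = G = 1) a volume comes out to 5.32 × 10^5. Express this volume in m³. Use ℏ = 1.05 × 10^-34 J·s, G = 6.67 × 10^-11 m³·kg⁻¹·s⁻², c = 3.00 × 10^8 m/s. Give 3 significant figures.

One Planck volume: V_P = (ℏG/c³)^(3/2) = 4.18 × 10^-105 m³.
5.32 × 10^5 × 4.18 × 10^-105 m³ = 2.22 × 10^-99 m³

2.22 × 10^-99 m³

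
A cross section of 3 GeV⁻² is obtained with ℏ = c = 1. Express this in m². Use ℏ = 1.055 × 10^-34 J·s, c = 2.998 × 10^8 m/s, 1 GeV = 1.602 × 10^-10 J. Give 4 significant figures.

1.169 × 10^-31 m²

Area is [L]² = [E]⁻²·(ℏc)²; restore (ℏc)².
1 GeV⁻² → (ℏc)² × (1 GeV in J)⁻² = 3.898 × 10^-32 m².
Result: 3 × 3.898 × 10^-32 = 1.169 × 10^-31 m².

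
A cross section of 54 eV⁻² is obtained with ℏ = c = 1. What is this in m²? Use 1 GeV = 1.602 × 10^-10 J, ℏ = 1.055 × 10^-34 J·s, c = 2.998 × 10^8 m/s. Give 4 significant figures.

Area is [L]² = [E]⁻²·(ℏc)²; restore (ℏc)².
1 GeV⁻² → (ℏc)² × (1 GeV in J)⁻² = 3.898 × 10^-32 m².
Convert the energy scale: 54 eV⁻² = 5.40 × 10^19 GeV⁻².
Result: 5.40 × 10^19 × 3.898 × 10^-32 = 2.105 × 10^-12 m².

2.105 × 10^-12 m²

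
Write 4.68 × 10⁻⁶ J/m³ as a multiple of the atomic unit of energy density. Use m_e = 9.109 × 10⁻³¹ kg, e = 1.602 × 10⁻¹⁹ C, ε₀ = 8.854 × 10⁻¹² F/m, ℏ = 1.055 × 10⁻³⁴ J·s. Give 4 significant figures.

1.598 × 10⁻¹⁹

atomic unit of energy density: u_au = E_h/a₀³ = m_e⁴e¹⁰/((4πε₀)⁵ℏ⁸) = 2.929 × 10¹³ J/m³.
4.68 × 10⁻⁶ / 2.929 × 10¹³ = 1.598 × 10⁻¹⁹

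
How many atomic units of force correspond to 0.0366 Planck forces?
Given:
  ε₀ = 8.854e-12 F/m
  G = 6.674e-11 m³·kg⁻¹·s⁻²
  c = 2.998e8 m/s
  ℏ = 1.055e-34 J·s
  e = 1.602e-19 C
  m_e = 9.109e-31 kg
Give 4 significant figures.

5.390e49

Planck force: F_P = c⁴/G = 1.210e44 N
atomic unit of force: F_au = E_h/a₀ = m_e²e⁶/((4πε₀)³ℏ⁴) = 8.220e-8 N
0.0366 × 1.210e44 / 8.220e-8 = 5.390e49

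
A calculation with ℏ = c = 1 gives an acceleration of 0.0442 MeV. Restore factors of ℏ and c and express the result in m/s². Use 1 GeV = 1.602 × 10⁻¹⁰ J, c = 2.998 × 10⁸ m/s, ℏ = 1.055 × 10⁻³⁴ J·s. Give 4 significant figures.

2.012 × 10²⁸ m/s²

Acceleration is [L]/[T]² = c·[E]/ℏ.
1 GeV → c/ℏ × (1 GeV in J) = 4.552 × 10³² m/s².
Convert the energy scale: 0.0442 MeV = 4.42 × 10⁻⁵ GeV.
Result: 4.42 × 10⁻⁵ × 4.552 × 10³² = 2.012 × 10²⁸ m/s².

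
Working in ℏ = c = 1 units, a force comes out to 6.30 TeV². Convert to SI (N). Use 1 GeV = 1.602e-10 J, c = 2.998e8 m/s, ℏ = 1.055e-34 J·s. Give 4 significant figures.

Force is [E]/[L] = [E]²/(ℏc); restore (ℏc)⁻¹.
1 GeV² → 1/(ℏc) × (1 GeV in J)² = 8.114e5 N.
Convert the energy scale: 6.30 TeV² = 6.30e6 GeV².
Result: 6.30e6 × 8.114e5 = 5.112e12 N.

5.112e12 N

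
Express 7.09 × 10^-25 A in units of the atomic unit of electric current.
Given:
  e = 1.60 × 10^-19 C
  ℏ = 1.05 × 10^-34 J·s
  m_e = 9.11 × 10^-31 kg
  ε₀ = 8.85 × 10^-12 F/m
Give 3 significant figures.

1.06 × 10^-22

atomic unit of electric current: I_au = e E_h/ℏ = m_e e⁵/((4πε₀)²ℏ³) = 6.67 × 10^-3 A.
7.09 × 10^-25 / 6.67 × 10^-3 = 1.06 × 10^-22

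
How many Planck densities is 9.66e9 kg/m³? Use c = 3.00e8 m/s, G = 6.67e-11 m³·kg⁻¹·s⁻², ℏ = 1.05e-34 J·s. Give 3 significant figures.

Planck density: ρ_P = c⁵/(ℏG²) = 5.20e96 kg/m³.
9.66e9 / 5.20e96 = 1.86e-87

1.86e-87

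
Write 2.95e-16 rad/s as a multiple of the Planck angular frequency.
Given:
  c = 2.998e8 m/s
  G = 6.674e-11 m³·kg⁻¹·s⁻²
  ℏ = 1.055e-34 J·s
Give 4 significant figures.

1.591e-59

Planck angular frequency: ω_P = √(c⁵/(ℏG)) = 1.855e43 rad/s.
2.95e-16 / 1.855e43 = 1.591e-59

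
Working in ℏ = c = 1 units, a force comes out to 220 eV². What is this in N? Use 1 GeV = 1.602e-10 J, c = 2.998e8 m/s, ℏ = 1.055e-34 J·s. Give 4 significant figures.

Force is [E]/[L] = [E]²/(ℏc); restore (ℏc)⁻¹.
1 GeV² → 1/(ℏc) × (1 GeV in J)² = 8.114e5 N.
Convert the energy scale: 220 eV² = 2.20e-16 GeV².
Result: 2.20e-16 × 8.114e5 = 1.785e-10 N.

1.785e-10 N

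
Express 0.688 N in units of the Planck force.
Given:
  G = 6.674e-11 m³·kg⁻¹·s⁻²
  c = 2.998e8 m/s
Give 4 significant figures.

5.684e-45

Planck force: F_P = c⁴/G = 1.210e44 N.
0.688 / 1.210e44 = 5.684e-45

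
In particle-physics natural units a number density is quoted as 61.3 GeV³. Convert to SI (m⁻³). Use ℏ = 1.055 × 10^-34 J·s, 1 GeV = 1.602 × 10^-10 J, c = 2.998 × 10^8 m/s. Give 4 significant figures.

7.965 × 10^48 m⁻³

Number density is [L]⁻³ = [E]³/(ℏc)³.
1 GeV³ → 1/(ℏc)³ × (1 GeV in J)³ = 1.299 × 10^47 m⁻³.
Result: 61.3 × 1.299 × 10^47 = 7.965 × 10^48 m⁻³.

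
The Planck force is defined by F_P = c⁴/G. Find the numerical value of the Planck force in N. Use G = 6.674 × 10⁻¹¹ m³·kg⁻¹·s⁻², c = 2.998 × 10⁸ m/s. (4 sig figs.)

F_P = c⁴/G
  = 8.078 × 10³³ / 6.674 × 10⁻¹¹
  = 1.210 × 10⁴⁴ N

1.210 × 10⁴⁴ N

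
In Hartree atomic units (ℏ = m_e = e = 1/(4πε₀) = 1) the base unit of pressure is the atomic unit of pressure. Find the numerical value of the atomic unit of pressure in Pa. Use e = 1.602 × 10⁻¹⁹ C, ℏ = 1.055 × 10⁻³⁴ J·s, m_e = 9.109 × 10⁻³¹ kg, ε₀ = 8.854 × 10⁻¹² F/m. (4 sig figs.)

P_au = E_h/a₀³ = m_e⁴e¹⁰/((4πε₀)⁵ℏ⁸)
E_h = 4.354 × 10⁻¹⁸ J
a₀ = 5.297 × 10⁻¹¹ m
E_h/a₀³ = 2.929 × 10¹³ Pa

2.929 × 10¹³ Pa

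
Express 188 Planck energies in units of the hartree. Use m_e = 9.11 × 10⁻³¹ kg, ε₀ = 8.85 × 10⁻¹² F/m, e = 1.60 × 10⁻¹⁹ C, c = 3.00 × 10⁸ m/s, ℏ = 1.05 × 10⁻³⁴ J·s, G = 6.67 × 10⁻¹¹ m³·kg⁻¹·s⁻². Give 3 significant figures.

8.40 × 10²⁸

Planck energy: E_P = √(ℏc⁵/G) = 1.96 × 10⁹ J
hartree: E_h = m_e e⁴/(4πε₀ℏ)² = 4.38 × 10⁻¹⁸ J
188 × 1.96 × 10⁹ / 4.38 × 10⁻¹⁸ = 8.40 × 10²⁸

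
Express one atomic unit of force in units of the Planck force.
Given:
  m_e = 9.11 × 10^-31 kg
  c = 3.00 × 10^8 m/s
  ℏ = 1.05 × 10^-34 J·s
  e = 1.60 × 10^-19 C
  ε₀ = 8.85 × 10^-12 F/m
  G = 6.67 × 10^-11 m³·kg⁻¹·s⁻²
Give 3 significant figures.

6.86 × 10^-52

atomic unit of force: F_au = E_h/a₀ = m_e²e⁶/((4πε₀)³ℏ⁴) = 8.33 × 10^-8 N
Planck force: F_P = c⁴/G = 1.21 × 10^44 N
ratio = 8.33 × 10^-8 / 1.21 × 10^44 = 6.86 × 10^-52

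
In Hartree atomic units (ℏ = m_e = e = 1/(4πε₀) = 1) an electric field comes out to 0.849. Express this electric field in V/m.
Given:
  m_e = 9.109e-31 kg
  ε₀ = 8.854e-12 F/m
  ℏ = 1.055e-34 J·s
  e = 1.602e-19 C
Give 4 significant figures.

4.356e11 V/m

One atomic unit of electric field: E_au = E_h/(e a₀) = m_e²e⁵/((4πε₀)³ℏ⁴) = 5.131e11 V/m.
0.849 × 5.131e11 V/m = 4.356e11 V/m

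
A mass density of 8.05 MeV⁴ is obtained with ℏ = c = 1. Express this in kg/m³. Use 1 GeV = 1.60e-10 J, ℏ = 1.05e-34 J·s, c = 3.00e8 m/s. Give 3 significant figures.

1.88e9 kg/m³

Mass density is [E]/(c²[L]³) = [E]⁴/(ℏ³c⁵).
1 GeV⁴ → 1/(ℏ³c⁵) × (1 GeV in J)⁴ = 2.33e20 kg/m³.
Convert the energy scale: 8.05 MeV⁴ = 8.05e-12 GeV⁴.
Result: 8.05e-12 × 2.33e20 = 1.88e9 kg/m³.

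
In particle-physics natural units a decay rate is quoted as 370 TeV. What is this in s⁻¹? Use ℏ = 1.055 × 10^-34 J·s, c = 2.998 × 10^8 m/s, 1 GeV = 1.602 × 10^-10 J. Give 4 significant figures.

5.618 × 10^29 s⁻¹

A rate is [E]/ℏ; divide by ℏ.
1 GeV → 1/ℏ × (1 GeV in J) = 1.518 × 10^24 s⁻¹.
Convert the energy scale: 370 TeV = 3.70 × 10^5 GeV.
Result: 3.70 × 10^5 × 1.518 × 10^24 = 5.618 × 10^29 s⁻¹.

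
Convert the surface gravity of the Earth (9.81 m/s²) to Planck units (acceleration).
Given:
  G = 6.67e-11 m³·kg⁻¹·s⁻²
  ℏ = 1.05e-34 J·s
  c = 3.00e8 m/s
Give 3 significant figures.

Planck acceleration: a_P = √(c⁷/(ℏG)) = 5.59e51 m/s².
9.81 / 5.59e51 = 1.76e-51

1.76e-51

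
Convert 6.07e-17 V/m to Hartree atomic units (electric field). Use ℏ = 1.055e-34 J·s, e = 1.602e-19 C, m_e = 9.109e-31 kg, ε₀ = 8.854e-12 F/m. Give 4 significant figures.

1.183e-28

atomic unit of electric field: E_au = E_h/(e a₀) = m_e²e⁵/((4πε₀)³ℏ⁴) = 5.131e11 V/m.
6.07e-17 / 5.131e11 = 1.183e-28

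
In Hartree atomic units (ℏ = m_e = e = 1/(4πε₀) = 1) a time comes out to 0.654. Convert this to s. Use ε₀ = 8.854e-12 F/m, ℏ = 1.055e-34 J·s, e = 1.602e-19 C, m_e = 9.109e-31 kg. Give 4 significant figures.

One atomic unit of time: τ_au = (4πε₀)²ℏ³/(m_e e⁴) = 2.423e-17 s.
0.654 × 2.423e-17 s = 1.585e-17 s

1.585e-17 s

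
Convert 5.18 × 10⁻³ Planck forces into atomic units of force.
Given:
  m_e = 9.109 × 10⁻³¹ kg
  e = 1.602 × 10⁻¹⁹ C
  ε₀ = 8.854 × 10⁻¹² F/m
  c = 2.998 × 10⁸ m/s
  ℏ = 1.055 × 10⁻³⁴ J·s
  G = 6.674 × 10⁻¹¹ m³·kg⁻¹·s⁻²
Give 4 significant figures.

Planck force: F_P = c⁴/G = 1.210 × 10⁴⁴ N
atomic unit of force: F_au = E_h/a₀ = m_e²e⁶/((4πε₀)³ℏ⁴) = 8.220 × 10⁻⁸ N
5.18 × 10⁻³ × 1.210 × 10⁴⁴ / 8.220 × 10⁻⁸ = 7.628 × 10⁴⁸

7.628 × 10⁴⁸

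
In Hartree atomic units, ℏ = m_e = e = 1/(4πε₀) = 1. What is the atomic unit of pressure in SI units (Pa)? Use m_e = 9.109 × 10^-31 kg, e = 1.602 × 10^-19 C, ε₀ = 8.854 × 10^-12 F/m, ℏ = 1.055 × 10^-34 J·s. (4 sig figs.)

The unique combination of the constants set to 1 with dimensions of pressure is P_au = E_h/a₀³ = m_e⁴e¹⁰/((4πε₀)⁵ℏ⁸).
E_h = 4.354 × 10^-18 J
a₀ = 5.297 × 10^-11 m
E_h/a₀³ = 2.929 × 10^13 Pa

2.929 × 10^13 Pa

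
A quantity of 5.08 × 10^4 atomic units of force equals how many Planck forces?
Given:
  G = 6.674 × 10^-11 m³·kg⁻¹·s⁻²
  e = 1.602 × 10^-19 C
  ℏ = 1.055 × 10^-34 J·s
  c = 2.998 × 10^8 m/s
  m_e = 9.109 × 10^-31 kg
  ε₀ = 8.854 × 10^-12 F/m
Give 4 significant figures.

3.450 × 10^-47

atomic unit of force: F_au = E_h/a₀ = m_e²e⁶/((4πε₀)³ℏ⁴) = 8.220 × 10^-8 N
Planck force: F_P = c⁴/G = 1.210 × 10^44 N
5.08 × 10^4 × 8.220 × 10^-8 / 1.210 × 10^44 = 3.450 × 10^-47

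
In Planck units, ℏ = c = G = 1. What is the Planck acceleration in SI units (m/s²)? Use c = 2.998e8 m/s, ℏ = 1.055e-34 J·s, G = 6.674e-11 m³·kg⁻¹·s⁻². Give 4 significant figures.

Dimensional analysis gives a_P = √(c⁷/(ℏG)).
  = √(3.092e103)
  = 5.560e51 m/s²

5.560e51 m/s²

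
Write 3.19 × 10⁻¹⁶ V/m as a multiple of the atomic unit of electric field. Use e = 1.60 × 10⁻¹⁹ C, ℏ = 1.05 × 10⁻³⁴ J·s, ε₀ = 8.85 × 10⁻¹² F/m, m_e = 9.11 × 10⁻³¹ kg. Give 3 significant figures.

atomic unit of electric field: E_au = E_h/(e a₀) = m_e²e⁵/((4πε₀)³ℏ⁴) = 5.20 × 10¹¹ V/m.
3.19 × 10⁻¹⁶ / 5.20 × 10¹¹ = 6.13 × 10⁻²⁸

6.13 × 10⁻²⁸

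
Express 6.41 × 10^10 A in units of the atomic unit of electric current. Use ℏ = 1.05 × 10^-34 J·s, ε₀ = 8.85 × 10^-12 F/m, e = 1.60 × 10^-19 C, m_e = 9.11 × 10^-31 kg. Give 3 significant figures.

atomic unit of electric current: I_au = e E_h/ℏ = m_e e⁵/((4πε₀)²ℏ³) = 6.67 × 10^-3 A.
6.41 × 10^10 / 6.67 × 10^-3 = 9.61 × 10^12

9.61 × 10^12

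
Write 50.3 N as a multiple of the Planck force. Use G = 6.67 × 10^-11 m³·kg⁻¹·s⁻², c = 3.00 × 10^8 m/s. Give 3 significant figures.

4.14 × 10^-43

Planck force: F_P = c⁴/G = 1.21 × 10^44 N.
50.3 / 1.21 × 10^44 = 4.14 × 10^-43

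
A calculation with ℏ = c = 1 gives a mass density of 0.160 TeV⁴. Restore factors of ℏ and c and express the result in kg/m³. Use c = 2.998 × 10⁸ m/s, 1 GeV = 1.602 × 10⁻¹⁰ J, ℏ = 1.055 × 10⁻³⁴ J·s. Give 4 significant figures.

Mass density is [E]/(c²[L]³) = [E]⁴/(ℏ³c⁵).
1 GeV⁴ → 1/(ℏ³c⁵) × (1 GeV in J)⁴ = 2.316 × 10²⁰ kg/m³.
Convert the energy scale: 0.160 TeV⁴ = 1.60 × 10¹¹ GeV⁴.
Result: 1.60 × 10¹¹ × 2.316 × 10²⁰ = 3.706 × 10³¹ kg/m³.

3.706 × 10³¹ kg/m³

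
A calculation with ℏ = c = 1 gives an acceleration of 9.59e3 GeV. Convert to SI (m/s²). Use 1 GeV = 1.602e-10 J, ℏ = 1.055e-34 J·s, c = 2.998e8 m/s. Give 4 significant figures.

Acceleration is [L]/[T]² = c·[E]/ℏ.
1 GeV → c/ℏ × (1 GeV in J) = 4.552e32 m/s².
Result: 9.59e3 × 4.552e32 = 4.366e36 m/s².

4.366e36 m/s²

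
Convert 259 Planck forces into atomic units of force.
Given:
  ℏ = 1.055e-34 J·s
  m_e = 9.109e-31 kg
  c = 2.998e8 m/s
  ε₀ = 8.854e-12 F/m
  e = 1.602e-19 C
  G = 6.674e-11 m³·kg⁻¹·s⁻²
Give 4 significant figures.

Planck force: F_P = c⁴/G = 1.210e44 N
atomic unit of force: F_au = E_h/a₀ = m_e²e⁶/((4πε₀)³ℏ⁴) = 8.220e-8 N
259 × 1.210e44 / 8.220e-8 = 3.814e53

3.814e53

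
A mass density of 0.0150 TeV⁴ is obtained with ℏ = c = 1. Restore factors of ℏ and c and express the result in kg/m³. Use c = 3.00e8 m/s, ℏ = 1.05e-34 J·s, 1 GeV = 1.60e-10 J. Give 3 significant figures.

3.49e30 kg/m³

Mass density is [E]/(c²[L]³) = [E]⁴/(ℏ³c⁵).
1 GeV⁴ → 1/(ℏ³c⁵) × (1 GeV in J)⁴ = 2.33e20 kg/m³.
Convert the energy scale: 0.0150 TeV⁴ = 1.50e10 GeV⁴.
Result: 1.50e10 × 2.33e20 = 3.49e30 kg/m³.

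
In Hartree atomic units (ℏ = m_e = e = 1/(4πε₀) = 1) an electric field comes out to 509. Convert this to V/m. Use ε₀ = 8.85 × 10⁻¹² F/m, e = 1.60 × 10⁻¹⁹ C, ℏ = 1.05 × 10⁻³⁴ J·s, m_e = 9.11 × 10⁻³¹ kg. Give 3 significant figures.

2.65 × 10¹⁴ V/m

One atomic unit of electric field: E_au = E_h/(e a₀) = m_e²e⁵/((4πε₀)³ℏ⁴) = 5.20 × 10¹¹ V/m.
509 × 5.20 × 10¹¹ V/m = 2.65 × 10¹⁴ V/m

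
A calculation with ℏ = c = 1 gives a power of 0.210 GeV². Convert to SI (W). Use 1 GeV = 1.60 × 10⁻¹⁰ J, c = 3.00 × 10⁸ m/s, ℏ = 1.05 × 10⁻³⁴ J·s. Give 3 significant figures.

Power is [E]/[T] = [E]²/ℏ.
1 GeV² → 1/ℏ × (1 GeV in J)² = 2.44 × 10¹⁴ W.
Result: 0.210 × 2.44 × 10¹⁴ = 5.12 × 10¹³ W.

5.12 × 10¹³ W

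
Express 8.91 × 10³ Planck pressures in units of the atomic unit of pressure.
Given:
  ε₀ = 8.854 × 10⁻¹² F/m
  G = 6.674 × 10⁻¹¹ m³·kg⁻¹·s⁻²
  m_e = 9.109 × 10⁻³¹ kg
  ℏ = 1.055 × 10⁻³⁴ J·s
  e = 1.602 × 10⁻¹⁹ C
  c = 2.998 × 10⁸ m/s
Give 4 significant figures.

Planck pressure: p_P = c⁷/(ℏG²) = 4.632 × 10¹¹³ Pa
atomic unit of pressure: P_au = E_h/a₀³ = m_e⁴e¹⁰/((4πε₀)⁵ℏ⁸) = 2.929 × 10¹³ Pa
8.91 × 10³ × 4.632 × 10¹¹³ / 2.929 × 10¹³ = 1.409 × 10¹⁰⁴

1.409 × 10¹⁰⁴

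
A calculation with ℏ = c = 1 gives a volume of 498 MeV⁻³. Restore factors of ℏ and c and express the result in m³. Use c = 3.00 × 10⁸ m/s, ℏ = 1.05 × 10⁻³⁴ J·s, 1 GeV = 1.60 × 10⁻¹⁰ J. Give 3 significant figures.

3.80 × 10⁻³⁶ m³

Volume is [L]³ = [E]⁻³·(ℏc)³.
1 GeV⁻³ → (ℏc)³ × (1 GeV in J)⁻³ = 7.63 × 10⁻⁴⁸ m³.
Convert the energy scale: 498 MeV⁻³ = 4.98 × 10¹¹ GeV⁻³.
Result: 4.98 × 10¹¹ × 7.63 × 10⁻⁴⁸ = 3.80 × 10⁻³⁶ m³.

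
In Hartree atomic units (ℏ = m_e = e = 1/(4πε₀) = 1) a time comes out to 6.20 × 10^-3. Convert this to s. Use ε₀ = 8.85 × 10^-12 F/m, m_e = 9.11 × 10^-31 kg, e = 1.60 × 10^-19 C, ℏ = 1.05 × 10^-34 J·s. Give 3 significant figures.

One atomic unit of time: τ_au = (4πε₀)²ℏ³/(m_e e⁴) = 2.40 × 10^-17 s.
6.20 × 10^-3 × 2.40 × 10^-17 s = 1.49 × 10^-19 s

1.49 × 10^-19 s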